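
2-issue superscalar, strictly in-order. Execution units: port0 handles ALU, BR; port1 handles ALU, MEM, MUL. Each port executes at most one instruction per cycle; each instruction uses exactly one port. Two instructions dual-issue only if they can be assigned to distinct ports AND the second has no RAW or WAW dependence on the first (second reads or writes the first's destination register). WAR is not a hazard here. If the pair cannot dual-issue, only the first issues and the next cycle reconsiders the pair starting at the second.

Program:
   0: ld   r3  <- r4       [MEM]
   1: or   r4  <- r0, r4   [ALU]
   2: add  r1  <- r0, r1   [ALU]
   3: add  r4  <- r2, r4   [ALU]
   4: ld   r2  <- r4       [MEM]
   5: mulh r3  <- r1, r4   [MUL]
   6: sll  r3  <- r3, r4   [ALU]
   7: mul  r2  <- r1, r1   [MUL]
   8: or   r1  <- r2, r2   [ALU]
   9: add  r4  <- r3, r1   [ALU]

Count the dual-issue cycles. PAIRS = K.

PAIRS = 3

c0: i0+i1 ld.MEM+or.ALU  2-wide
c1: i2+i3 add.ALU+add.ALU  2-wide
c2: i4 ld.MEM  no-port MEM/MUL
c3: i5 mulh.MUL  RAW+WAW r3
c4: i6+i7 sll.ALU+mul.MUL  2-wide
c5: i8 or.ALU  RAW r1
c6: i9 add.ALU  tail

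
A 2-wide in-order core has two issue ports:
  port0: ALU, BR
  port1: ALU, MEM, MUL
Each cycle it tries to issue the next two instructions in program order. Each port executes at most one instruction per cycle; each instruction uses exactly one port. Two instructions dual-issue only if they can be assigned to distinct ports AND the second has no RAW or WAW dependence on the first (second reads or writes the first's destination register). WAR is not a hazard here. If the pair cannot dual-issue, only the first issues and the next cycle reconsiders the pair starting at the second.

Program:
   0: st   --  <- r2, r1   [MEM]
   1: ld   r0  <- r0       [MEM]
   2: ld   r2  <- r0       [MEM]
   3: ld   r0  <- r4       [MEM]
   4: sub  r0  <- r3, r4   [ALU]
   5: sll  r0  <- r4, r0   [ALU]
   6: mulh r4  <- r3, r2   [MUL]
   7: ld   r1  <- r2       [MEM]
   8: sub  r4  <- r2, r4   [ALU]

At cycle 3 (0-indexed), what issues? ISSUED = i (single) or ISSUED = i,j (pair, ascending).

ISSUED = 3

[0] i0  st  -- no-port MEM/MEM
[1] i1  ld  -- no-port MEM/MEM
[2] i2  ld  -- no-port MEM/MEM
[3] i3  ld  -- WAW r0
[4] i4  sub  -- RAW+WAW r0
[5] i5/i6  sll mulh  -- 2-wide
[6] i7/i8  ld sub  -- 2-wide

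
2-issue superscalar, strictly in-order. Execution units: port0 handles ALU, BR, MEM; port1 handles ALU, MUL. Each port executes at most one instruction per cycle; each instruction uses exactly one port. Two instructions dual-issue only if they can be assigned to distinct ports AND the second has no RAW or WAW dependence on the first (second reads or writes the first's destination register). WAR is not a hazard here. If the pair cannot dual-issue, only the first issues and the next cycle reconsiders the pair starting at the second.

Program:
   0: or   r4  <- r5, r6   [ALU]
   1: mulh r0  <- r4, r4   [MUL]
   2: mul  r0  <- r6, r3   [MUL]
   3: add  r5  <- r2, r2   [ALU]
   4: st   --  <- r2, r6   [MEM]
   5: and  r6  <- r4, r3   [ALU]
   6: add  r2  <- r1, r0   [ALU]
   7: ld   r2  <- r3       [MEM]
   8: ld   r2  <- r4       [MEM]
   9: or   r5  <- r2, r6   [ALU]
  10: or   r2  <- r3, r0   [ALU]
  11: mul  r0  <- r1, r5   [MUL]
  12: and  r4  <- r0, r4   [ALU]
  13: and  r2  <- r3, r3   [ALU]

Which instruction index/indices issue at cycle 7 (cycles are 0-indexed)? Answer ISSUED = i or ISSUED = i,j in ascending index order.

0. or @i0  | RAW r4
1. mulh @i1  | no-port MUL/MUL
2. mul add @i2+i3  | 2-wide
3. st and @i4+i5  | 2-wide
4. add @i6  | WAW r2
5. ld @i7  | no-port MEM/MEM
6. ld @i8  | RAW r2
7. or or @i9+i10  | 2-wide
8. mul @i11  | RAW r0
9. and and @i12+i13  | 2-wide

ISSUED = 9,10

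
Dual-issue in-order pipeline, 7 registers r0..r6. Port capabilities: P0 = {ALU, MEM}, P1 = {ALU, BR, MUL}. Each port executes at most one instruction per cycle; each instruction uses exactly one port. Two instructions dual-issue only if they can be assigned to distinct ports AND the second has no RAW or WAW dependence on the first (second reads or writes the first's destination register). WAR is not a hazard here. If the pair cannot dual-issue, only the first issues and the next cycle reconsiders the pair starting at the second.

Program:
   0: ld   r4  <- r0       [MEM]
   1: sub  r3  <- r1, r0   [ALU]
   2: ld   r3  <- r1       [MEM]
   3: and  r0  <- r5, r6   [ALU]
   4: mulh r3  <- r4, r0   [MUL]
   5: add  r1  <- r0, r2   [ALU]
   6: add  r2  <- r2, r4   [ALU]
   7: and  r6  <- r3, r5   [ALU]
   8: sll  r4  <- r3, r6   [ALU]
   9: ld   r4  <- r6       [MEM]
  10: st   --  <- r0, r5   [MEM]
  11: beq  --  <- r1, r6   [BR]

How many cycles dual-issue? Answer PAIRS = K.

PAIRS = 5

  cy0 -> i0,i1 (ld.MEM/sub.ALU) dual
  cy1 -> i2,i3 (ld.MEM/and.ALU) dual
  cy2 -> i4,i5 (mulh.MUL/add.ALU) dual
  cy3 -> i6,i7 (add.ALU/and.ALU) dual
  cy4 -> i8 (sll.ALU) WAW r4
  cy5 -> i9 (ld.MEM) no-port MEM/MEM
  cy6 -> i10,i11 (st.MEM/beq.BR) dual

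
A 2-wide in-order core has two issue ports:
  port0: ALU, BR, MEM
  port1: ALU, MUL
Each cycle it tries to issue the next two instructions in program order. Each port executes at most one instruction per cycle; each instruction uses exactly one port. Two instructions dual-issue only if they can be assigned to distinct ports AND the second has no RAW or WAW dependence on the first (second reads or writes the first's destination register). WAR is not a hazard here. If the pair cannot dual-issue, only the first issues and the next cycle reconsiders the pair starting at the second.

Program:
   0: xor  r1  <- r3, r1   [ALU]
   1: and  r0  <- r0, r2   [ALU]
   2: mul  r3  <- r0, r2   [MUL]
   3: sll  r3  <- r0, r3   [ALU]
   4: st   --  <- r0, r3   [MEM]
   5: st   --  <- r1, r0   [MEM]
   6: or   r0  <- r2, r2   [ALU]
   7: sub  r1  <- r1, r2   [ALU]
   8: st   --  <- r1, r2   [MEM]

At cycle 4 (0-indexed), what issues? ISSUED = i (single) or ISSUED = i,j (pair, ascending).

ISSUED = 5,6

c0: i0,i1 xor.ALU+and.ALU  2-wide
c1: i2 mul.MUL  RAW+WAW r3
c2: i3 sll.ALU  RAW r3
c3: i4 st.MEM  no-port MEM/MEM
c4: i5,i6 st.MEM+or.ALU  2-wide
c5: i7 sub.ALU  RAW r1
c6: i8 st.MEM  tail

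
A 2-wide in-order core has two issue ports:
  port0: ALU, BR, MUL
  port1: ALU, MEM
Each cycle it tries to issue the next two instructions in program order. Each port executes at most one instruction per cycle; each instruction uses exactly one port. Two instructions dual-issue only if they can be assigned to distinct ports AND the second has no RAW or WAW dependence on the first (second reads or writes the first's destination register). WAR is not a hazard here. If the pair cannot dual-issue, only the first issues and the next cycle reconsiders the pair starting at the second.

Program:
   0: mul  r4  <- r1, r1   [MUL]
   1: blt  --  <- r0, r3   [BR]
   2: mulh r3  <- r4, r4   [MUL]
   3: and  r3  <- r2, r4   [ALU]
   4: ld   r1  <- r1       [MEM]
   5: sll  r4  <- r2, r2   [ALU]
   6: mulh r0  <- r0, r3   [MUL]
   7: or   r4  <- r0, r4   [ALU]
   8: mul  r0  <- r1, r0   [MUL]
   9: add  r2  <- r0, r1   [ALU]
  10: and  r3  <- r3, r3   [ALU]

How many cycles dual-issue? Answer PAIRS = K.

PAIRS = 4

#0 head=0: mul.MUL i0 no-port MUL/BR
#1 head=1: blt.BR i1 no-port BR/MUL
#2 head=2: mulh.MUL i2 WAW r3
#3 head=3: and.ALU;ld.MEM i3/i4 2-wide
#4 head=5: sll.ALU;mulh.MUL i5/i6 2-wide
#5 head=7: or.ALU;mul.MUL i7/i8 2-wide
#6 head=9: add.ALU;and.ALU i9/i10 2-wide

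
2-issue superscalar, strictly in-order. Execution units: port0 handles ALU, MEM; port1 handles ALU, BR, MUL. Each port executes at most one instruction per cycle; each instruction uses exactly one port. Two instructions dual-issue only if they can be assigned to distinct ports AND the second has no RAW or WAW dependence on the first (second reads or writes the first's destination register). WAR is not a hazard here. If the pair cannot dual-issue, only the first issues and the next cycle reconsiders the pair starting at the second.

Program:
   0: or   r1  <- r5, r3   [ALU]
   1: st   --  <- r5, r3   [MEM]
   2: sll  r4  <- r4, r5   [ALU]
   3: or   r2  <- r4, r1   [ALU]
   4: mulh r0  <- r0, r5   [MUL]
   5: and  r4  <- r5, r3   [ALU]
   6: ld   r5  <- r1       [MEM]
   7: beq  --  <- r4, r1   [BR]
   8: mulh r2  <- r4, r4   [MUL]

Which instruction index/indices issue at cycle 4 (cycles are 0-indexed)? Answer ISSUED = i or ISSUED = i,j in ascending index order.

#0 head=0: or st i0+i1 dual
#1 head=2: sll i2 RAW r4
#2 head=3: or mulh i3+i4 dual
#3 head=5: and ld i5+i6 dual
#4 head=7: beq i7 no-port BR/MUL
#5 head=8: mulh i8 tail

ISSUED = 7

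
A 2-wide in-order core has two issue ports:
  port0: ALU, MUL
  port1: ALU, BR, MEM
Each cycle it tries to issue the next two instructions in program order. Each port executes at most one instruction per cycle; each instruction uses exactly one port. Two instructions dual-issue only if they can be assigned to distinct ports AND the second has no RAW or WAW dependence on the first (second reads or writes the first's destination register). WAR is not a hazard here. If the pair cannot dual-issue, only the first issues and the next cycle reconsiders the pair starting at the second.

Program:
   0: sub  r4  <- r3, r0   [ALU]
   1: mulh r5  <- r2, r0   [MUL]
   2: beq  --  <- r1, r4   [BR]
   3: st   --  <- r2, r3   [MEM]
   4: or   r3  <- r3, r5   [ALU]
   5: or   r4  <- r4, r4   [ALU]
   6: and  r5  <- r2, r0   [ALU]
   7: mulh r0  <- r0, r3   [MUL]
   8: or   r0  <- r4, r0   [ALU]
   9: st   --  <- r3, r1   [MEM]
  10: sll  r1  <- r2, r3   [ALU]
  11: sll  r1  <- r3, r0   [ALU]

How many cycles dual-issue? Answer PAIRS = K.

t=0 i0/i1:sub.ALU+mulh.MUL ; 2-wide
t=1 i2:beq.BR ; no-port BR/MEM
t=2 i3/i4:st.MEM+or.ALU ; 2-wide
t=3 i5/i6:or.ALU+and.ALU ; 2-wide
t=4 i7:mulh.MUL ; RAW+WAW r0
t=5 i8/i9:or.ALU+st.MEM ; 2-wide
t=6 i10:sll.ALU ; WAW r1
t=7 i11:sll.ALU ; tail

PAIRS = 4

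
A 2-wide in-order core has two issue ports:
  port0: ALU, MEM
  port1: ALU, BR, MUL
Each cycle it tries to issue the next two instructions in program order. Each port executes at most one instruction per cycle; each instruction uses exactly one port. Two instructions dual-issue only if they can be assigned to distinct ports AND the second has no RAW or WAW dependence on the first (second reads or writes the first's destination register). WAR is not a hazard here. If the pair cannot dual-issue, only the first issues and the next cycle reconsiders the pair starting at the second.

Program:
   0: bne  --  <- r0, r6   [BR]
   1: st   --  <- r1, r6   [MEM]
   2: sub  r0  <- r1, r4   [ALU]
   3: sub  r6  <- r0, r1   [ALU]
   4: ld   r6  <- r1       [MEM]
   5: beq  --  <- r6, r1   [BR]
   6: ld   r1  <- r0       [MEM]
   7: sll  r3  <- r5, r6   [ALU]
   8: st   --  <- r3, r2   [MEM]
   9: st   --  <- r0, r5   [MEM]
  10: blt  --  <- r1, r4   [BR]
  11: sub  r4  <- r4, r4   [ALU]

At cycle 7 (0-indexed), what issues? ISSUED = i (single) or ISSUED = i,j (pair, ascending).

ISSUED = 9,10

t=0 i0,i1:bne st ; pair
t=1 i2:sub ; RAW r0
t=2 i3:sub ; WAW r6
t=3 i4:ld ; RAW r6
t=4 i5,i6:beq ld ; pair
t=5 i7:sll ; RAW r3
t=6 i8:st ; no-port MEM/MEM
t=7 i9,i10:st blt ; pair
t=8 i11:sub ; tail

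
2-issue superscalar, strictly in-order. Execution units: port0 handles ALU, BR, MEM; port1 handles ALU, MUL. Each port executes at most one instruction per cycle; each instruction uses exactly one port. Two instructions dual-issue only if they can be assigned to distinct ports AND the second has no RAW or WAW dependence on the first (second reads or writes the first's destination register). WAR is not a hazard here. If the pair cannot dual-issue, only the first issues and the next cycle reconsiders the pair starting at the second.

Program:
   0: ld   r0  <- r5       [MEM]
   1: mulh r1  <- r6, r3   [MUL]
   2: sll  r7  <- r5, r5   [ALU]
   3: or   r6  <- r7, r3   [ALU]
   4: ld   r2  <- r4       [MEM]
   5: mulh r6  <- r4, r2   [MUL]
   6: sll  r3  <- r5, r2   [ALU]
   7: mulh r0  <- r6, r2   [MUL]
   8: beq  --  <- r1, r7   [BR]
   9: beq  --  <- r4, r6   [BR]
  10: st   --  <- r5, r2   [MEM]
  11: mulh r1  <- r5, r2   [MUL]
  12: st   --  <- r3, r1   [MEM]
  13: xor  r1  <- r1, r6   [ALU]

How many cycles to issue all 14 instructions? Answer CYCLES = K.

CYCLES = 8

  cy0 -> i0&i1 (ld.MEM/mulh.MUL) 2-wide
  cy1 -> i2 (sll.ALU) RAW r7
  cy2 -> i3&i4 (or.ALU/ld.MEM) 2-wide
  cy3 -> i5&i6 (mulh.MUL/sll.ALU) 2-wide
  cy4 -> i7&i8 (mulh.MUL/beq.BR) 2-wide
  cy5 -> i9 (beq.BR) no-port BR/MEM
  cy6 -> i10&i11 (st.MEM/mulh.MUL) 2-wide
  cy7 -> i12&i13 (st.MEM/xor.ALU) 2-wide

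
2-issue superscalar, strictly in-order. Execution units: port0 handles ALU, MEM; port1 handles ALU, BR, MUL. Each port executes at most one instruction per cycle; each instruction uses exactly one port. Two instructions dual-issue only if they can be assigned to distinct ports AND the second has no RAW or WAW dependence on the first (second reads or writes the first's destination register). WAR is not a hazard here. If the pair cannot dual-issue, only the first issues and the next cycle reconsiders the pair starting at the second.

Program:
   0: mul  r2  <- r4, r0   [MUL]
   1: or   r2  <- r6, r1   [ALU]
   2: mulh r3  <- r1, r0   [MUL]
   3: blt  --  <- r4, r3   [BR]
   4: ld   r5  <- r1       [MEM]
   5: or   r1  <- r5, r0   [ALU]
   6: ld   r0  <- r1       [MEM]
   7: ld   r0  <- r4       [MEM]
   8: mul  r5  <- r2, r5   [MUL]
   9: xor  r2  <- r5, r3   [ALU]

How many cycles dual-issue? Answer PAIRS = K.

PAIRS = 3

t=0 i0:mul.MUL ; WAW r2
t=1 i1&i2:or.ALU mulh.MUL ; 2-wide
t=2 i3&i4:blt.BR ld.MEM ; 2-wide
t=3 i5:or.ALU ; RAW r1
t=4 i6:ld.MEM ; no-port MEM/MEM
t=5 i7&i8:ld.MEM mul.MUL ; 2-wide
t=6 i9:xor.ALU ; tail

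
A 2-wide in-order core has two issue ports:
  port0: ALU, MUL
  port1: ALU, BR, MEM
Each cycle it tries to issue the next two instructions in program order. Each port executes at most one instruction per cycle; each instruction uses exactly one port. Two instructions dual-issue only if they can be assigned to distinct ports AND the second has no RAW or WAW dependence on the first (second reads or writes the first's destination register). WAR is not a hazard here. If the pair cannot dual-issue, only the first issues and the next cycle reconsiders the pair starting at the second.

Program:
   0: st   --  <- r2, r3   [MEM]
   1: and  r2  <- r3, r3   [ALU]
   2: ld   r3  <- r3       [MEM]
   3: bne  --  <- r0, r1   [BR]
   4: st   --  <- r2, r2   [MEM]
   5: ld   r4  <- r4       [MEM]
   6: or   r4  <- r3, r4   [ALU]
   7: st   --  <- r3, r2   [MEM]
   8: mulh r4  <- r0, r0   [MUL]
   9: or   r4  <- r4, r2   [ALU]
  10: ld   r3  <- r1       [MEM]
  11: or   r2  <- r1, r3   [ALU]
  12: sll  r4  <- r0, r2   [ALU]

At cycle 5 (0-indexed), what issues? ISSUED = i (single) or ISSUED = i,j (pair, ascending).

c0: i0/i1 st/and  2-wide
c1: i2 ld  no-port MEM/BR
c2: i3 bne  no-port BR/MEM
c3: i4 st  no-port MEM/MEM
c4: i5 ld  RAW+WAW r4
c5: i6/i7 or/st  2-wide
c6: i8 mulh  RAW+WAW r4
c7: i9/i10 or/ld  2-wide
c8: i11 or  RAW r2
c9: i12 sll  tail

ISSUED = 6,7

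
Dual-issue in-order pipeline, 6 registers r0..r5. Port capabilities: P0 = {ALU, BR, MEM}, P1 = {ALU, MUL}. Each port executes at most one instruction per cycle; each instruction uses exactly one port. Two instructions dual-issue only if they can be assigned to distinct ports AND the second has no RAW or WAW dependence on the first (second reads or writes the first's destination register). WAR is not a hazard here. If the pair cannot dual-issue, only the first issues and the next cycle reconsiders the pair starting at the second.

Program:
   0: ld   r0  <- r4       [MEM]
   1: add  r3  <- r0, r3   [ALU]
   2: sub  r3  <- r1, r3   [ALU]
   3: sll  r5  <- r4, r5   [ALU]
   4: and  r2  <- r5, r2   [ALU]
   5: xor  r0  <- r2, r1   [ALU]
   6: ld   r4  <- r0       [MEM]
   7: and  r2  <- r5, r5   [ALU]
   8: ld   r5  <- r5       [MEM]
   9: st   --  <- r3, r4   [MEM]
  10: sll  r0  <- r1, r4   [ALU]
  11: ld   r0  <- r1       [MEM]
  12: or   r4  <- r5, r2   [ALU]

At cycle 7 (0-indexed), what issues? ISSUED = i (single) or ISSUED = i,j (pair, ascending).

ISSUED = 9,10

0. ld @i0  | RAW r0
1. add @i1  | RAW+WAW r3
2. sub;sll @i2/i3  | dual
3. and @i4  | RAW r2
4. xor @i5  | RAW r0
5. ld;and @i6/i7  | dual
6. ld @i8  | no-port MEM/MEM
7. st;sll @i9/i10  | dual
8. ld;or @i11/i12  | dual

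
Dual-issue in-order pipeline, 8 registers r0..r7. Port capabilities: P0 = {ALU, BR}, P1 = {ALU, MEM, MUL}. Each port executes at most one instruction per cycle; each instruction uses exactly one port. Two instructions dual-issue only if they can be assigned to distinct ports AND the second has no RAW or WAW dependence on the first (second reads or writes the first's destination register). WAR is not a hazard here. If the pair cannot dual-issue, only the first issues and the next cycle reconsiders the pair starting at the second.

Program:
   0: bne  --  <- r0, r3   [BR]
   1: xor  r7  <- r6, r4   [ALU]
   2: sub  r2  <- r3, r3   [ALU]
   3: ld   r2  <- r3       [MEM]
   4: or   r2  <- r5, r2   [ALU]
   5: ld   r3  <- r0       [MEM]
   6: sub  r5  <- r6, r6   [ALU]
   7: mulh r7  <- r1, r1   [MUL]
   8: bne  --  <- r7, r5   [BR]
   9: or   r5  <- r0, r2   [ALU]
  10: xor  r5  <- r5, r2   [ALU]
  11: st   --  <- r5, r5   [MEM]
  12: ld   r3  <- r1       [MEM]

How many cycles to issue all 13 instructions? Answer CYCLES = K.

CYCLES = 9

[0] i0+i1  bne/xor  -- pair
[1] i2  sub  -- WAW r2
[2] i3  ld  -- RAW+WAW r2
[3] i4+i5  or/ld  -- pair
[4] i6+i7  sub/mulh  -- pair
[5] i8+i9  bne/or  -- pair
[6] i10  xor  -- RAW r5
[7] i11  st  -- no-port MEM/MEM
[8] i12  ld  -- tail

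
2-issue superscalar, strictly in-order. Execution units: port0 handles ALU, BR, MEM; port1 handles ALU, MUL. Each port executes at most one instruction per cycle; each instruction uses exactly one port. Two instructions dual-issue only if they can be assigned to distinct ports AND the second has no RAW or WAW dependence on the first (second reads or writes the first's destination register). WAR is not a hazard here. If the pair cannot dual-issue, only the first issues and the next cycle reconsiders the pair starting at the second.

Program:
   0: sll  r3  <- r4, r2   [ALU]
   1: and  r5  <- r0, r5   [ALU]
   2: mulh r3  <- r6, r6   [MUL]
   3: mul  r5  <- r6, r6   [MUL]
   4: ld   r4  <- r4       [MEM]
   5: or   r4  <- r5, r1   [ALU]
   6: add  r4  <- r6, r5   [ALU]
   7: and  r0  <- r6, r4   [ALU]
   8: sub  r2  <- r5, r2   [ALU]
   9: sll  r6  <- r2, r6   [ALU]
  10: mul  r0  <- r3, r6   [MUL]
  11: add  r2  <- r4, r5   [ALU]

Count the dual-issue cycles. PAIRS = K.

PAIRS = 4

[0] i0+i1  sll.ALU and.ALU  -- pair
[1] i2  mulh.MUL  -- no-port MUL/MUL
[2] i3+i4  mul.MUL ld.MEM  -- pair
[3] i5  or.ALU  -- WAW r4
[4] i6  add.ALU  -- RAW r4
[5] i7+i8  and.ALU sub.ALU  -- pair
[6] i9  sll.ALU  -- RAW r6
[7] i10+i11  mul.MUL add.ALU  -- pair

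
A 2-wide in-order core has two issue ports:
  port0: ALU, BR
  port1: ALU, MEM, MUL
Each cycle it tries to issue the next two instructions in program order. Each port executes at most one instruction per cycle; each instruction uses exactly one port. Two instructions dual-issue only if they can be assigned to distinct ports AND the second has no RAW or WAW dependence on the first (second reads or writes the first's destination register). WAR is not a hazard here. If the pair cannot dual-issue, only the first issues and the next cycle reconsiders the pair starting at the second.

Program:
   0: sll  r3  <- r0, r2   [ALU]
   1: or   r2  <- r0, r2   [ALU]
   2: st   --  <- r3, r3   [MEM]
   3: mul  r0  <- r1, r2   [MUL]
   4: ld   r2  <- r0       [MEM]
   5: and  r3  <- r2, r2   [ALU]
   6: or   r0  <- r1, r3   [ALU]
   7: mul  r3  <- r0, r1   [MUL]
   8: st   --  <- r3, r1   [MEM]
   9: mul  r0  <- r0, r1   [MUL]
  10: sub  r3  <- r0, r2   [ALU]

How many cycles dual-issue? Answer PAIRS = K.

#0 head=0: sll.ALU+or.ALU i0+i1 pair
#1 head=2: st.MEM i2 no-port MEM/MUL
#2 head=3: mul.MUL i3 no-port MUL/MEM
#3 head=4: ld.MEM i4 RAW r2
#4 head=5: and.ALU i5 RAW r3
#5 head=6: or.ALU i6 RAW r0
#6 head=7: mul.MUL i7 no-port MUL/MEM
#7 head=8: st.MEM i8 no-port MEM/MUL
#8 head=9: mul.MUL i9 RAW r0
#9 head=10: sub.ALU i10 tail

PAIRS = 1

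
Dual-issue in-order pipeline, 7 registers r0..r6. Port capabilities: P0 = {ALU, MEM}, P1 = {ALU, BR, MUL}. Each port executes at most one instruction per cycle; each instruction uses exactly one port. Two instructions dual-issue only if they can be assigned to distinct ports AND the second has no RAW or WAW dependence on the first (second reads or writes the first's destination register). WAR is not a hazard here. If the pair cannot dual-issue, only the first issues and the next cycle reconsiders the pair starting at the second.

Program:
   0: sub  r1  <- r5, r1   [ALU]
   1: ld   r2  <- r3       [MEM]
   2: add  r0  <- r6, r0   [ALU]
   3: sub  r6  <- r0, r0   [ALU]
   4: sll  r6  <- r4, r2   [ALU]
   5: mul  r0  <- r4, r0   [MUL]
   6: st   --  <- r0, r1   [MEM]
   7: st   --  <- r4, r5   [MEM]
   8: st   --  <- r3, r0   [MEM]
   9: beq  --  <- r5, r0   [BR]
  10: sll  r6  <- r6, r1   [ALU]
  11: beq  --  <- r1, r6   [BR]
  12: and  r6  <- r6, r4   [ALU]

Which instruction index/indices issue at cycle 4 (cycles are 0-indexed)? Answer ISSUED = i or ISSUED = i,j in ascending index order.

#0 head=0: sub/ld i0+i1 pair
#1 head=2: add i2 RAW r0
#2 head=3: sub i3 WAW r6
#3 head=4: sll/mul i4+i5 pair
#4 head=6: st i6 no-port MEM/MEM
#5 head=7: st i7 no-port MEM/MEM
#6 head=8: st/beq i8+i9 pair
#7 head=10: sll i10 RAW r6
#8 head=11: beq/and i11+i12 pair

ISSUED = 6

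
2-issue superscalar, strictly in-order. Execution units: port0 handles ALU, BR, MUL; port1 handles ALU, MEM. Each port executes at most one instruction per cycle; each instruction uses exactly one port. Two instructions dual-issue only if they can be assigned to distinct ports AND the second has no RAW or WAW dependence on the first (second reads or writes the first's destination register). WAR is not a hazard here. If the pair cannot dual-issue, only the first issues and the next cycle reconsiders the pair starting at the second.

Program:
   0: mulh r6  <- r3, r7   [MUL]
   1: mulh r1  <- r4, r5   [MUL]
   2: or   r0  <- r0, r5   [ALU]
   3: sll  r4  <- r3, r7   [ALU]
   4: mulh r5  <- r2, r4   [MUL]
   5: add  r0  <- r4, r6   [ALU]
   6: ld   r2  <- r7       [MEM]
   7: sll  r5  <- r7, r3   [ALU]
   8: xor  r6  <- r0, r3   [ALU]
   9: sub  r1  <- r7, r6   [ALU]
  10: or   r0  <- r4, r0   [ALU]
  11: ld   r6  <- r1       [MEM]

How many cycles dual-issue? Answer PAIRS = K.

PAIRS = 4

[0] i0  mulh.MUL  -- no-port MUL/MUL
[1] i1,i2  mulh.MUL;or.ALU  -- 2-wide
[2] i3  sll.ALU  -- RAW r4
[3] i4,i5  mulh.MUL;add.ALU  -- 2-wide
[4] i6,i7  ld.MEM;sll.ALU  -- 2-wide
[5] i8  xor.ALU  -- RAW r6
[6] i9,i10  sub.ALU;or.ALU  -- 2-wide
[7] i11  ld.MEM  -- tail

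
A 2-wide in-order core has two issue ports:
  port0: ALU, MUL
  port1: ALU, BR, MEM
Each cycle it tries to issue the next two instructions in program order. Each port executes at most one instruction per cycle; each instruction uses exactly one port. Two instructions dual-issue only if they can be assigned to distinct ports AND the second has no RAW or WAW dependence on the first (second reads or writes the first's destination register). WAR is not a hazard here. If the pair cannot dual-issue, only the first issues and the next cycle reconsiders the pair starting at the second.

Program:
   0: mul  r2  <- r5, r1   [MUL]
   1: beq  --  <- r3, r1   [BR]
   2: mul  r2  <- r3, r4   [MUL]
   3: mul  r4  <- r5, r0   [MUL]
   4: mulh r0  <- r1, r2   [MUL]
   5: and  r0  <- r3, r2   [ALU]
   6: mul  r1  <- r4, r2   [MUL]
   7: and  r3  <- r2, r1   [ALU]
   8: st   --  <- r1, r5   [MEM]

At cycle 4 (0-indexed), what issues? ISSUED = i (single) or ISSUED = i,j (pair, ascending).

0. mul+beq @i0/i1  | 2-wide
1. mul @i2  | no-port MUL/MUL
2. mul @i3  | no-port MUL/MUL
3. mulh @i4  | WAW r0
4. and+mul @i5/i6  | 2-wide
5. and+st @i7/i8  | 2-wide

ISSUED = 5,6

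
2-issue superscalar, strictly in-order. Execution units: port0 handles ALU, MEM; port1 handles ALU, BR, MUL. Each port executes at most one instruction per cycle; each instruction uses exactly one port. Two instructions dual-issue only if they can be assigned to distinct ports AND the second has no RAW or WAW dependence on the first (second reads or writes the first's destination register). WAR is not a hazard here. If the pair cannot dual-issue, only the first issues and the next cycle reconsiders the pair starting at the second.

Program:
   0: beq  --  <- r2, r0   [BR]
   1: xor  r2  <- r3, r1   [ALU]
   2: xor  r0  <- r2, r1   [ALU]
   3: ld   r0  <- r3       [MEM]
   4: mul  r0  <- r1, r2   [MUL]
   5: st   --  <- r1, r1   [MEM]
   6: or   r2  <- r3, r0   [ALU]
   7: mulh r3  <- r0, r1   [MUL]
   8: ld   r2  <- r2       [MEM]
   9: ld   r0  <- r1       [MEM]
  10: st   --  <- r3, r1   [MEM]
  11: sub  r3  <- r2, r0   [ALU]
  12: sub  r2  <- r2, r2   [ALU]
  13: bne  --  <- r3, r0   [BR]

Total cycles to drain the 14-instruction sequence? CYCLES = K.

CYCLES = 9

t=0 i0&i1:beq.BR xor.ALU ; 2-wide
t=1 i2:xor.ALU ; WAW r0
t=2 i3:ld.MEM ; WAW r0
t=3 i4&i5:mul.MUL st.MEM ; 2-wide
t=4 i6&i7:or.ALU mulh.MUL ; 2-wide
t=5 i8:ld.MEM ; no-port MEM/MEM
t=6 i9:ld.MEM ; no-port MEM/MEM
t=7 i10&i11:st.MEM sub.ALU ; 2-wide
t=8 i12&i13:sub.ALU bne.BR ; 2-wide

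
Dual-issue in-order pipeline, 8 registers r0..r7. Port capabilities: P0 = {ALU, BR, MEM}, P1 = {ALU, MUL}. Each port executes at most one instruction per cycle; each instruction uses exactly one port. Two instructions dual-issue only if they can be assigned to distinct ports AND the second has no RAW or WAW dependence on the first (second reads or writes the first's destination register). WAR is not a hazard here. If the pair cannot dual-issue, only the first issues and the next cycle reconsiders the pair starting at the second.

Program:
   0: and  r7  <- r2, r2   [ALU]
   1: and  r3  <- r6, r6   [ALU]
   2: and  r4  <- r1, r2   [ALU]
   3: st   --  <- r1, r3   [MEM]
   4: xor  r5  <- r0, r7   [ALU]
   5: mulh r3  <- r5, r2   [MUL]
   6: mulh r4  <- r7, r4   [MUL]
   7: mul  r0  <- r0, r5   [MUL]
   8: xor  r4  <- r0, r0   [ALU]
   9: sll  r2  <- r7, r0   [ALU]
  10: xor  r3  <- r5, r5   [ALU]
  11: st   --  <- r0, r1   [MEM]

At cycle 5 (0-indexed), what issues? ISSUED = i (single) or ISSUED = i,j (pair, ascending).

c0: i0&i1 and.ALU;and.ALU  dual
c1: i2&i3 and.ALU;st.MEM  dual
c2: i4 xor.ALU  RAW r5
c3: i5 mulh.MUL  no-port MUL/MUL
c4: i6 mulh.MUL  no-port MUL/MUL
c5: i7 mul.MUL  RAW r0
c6: i8&i9 xor.ALU;sll.ALU  dual
c7: i10&i11 xor.ALU;st.MEM  dual

ISSUED = 7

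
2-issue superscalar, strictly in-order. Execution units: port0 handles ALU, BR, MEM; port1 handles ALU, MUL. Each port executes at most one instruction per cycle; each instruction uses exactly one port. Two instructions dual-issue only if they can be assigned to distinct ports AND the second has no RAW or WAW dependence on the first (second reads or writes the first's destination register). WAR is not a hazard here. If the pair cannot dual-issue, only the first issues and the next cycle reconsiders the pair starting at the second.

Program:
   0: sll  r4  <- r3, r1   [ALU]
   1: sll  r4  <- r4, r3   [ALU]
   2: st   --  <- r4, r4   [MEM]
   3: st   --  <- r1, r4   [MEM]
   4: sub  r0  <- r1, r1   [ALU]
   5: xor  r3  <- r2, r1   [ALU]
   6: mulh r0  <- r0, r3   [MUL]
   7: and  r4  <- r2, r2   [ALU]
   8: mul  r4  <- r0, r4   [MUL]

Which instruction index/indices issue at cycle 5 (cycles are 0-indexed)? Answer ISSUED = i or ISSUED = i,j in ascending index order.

[0] i0  sll.ALU  -- RAW+WAW r4
[1] i1  sll.ALU  -- RAW r4
[2] i2  st.MEM  -- no-port MEM/MEM
[3] i3&i4  st.MEM+sub.ALU  -- dual
[4] i5  xor.ALU  -- RAW r3
[5] i6&i7  mulh.MUL+and.ALU  -- dual
[6] i8  mul.MUL  -- tail

ISSUED = 6,7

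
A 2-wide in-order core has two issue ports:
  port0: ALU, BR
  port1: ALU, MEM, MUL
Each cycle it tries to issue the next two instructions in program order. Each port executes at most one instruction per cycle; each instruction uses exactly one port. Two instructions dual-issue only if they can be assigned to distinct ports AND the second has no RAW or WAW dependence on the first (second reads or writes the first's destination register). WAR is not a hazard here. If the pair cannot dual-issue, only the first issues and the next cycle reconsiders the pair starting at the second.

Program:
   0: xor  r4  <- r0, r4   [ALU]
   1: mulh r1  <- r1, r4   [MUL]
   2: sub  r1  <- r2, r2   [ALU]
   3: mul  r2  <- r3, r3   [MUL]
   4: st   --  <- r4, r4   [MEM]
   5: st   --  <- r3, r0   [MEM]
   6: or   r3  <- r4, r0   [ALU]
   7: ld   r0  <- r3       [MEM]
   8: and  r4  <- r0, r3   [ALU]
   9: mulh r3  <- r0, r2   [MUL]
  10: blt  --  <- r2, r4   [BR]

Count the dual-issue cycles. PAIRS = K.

  cy0 -> i0 (xor.ALU) RAW r4
  cy1 -> i1 (mulh.MUL) WAW r1
  cy2 -> i2/i3 (sub.ALU+mul.MUL) dual
  cy3 -> i4 (st.MEM) no-port MEM/MEM
  cy4 -> i5/i6 (st.MEM+or.ALU) dual
  cy5 -> i7 (ld.MEM) RAW r0
  cy6 -> i8/i9 (and.ALU+mulh.MUL) dual
  cy7 -> i10 (blt.BR) tail

PAIRS = 3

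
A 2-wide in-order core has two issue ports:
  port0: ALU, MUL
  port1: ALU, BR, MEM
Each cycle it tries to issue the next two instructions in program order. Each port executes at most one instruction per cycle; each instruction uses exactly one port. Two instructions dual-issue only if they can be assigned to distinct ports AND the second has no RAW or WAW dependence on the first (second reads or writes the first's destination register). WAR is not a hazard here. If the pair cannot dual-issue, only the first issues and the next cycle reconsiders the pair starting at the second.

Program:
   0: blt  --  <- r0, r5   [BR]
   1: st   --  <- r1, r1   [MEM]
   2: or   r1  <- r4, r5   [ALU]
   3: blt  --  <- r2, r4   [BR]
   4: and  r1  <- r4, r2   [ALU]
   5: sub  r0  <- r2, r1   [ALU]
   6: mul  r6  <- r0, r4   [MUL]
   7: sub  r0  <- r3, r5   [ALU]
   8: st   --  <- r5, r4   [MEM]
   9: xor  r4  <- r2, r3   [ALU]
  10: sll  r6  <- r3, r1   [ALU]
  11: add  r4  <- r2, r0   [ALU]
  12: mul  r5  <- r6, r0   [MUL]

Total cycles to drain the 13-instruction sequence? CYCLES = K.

CYCLES = 8

#0 head=0: blt.BR i0 no-port BR/MEM
#1 head=1: st.MEM/or.ALU i1,i2 dual
#2 head=3: blt.BR/and.ALU i3,i4 dual
#3 head=5: sub.ALU i5 RAW r0
#4 head=6: mul.MUL/sub.ALU i6,i7 dual
#5 head=8: st.MEM/xor.ALU i8,i9 dual
#6 head=10: sll.ALU/add.ALU i10,i11 dual
#7 head=12: mul.MUL i12 tail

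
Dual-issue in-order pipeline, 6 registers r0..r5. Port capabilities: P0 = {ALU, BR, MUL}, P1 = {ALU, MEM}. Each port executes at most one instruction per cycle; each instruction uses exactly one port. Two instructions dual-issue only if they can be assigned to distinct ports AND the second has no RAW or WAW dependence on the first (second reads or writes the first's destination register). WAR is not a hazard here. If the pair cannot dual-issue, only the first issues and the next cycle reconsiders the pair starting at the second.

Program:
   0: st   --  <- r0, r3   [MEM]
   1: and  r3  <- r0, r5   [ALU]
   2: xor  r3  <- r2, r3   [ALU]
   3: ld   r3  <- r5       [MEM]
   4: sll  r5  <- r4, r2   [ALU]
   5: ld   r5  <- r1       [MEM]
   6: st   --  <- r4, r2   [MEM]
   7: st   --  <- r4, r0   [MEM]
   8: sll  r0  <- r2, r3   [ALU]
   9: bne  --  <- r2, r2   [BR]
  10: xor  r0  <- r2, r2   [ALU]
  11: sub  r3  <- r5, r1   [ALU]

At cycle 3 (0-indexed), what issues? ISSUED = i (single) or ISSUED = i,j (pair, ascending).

ISSUED = 5

  cy0 -> i0,i1 (st.MEM;and.ALU) 2-wide
  cy1 -> i2 (xor.ALU) WAW r3
  cy2 -> i3,i4 (ld.MEM;sll.ALU) 2-wide
  cy3 -> i5 (ld.MEM) no-port MEM/MEM
  cy4 -> i6 (st.MEM) no-port MEM/MEM
  cy5 -> i7,i8 (st.MEM;sll.ALU) 2-wide
  cy6 -> i9,i10 (bne.BR;xor.ALU) 2-wide
  cy7 -> i11 (sub.ALU) tail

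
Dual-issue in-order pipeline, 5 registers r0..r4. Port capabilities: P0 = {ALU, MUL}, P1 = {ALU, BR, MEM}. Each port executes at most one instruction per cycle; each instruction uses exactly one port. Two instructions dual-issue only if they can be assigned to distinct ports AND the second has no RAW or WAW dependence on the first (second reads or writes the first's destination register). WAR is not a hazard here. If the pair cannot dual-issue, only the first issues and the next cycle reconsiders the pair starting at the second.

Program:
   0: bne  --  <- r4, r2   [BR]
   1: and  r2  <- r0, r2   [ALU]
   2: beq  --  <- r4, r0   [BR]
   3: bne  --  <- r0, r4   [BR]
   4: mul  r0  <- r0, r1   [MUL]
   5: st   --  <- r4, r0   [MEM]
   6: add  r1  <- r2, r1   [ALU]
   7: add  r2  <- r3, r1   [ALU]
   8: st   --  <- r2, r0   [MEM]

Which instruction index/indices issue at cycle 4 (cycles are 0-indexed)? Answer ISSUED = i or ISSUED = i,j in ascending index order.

ISSUED = 7

0. bne+and @i0/i1  | dual
1. beq @i2  | no-port BR/BR
2. bne+mul @i3/i4  | dual
3. st+add @i5/i6  | dual
4. add @i7  | RAW r2
5. st @i8  | tail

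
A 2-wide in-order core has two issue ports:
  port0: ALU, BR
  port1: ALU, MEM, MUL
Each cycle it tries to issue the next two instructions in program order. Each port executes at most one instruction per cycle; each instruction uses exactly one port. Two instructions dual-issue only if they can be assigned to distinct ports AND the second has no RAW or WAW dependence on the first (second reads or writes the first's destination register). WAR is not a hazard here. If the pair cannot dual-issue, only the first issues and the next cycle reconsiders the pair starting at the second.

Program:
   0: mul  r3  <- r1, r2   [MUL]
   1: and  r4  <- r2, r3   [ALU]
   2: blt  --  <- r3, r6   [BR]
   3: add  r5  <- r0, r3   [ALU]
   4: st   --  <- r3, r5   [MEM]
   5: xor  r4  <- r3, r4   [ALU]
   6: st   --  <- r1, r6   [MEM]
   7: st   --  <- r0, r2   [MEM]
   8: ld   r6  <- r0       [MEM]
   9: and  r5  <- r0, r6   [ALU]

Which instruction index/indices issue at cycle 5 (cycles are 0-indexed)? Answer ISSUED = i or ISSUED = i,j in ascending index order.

#0 head=0: mul.MUL i0 RAW r3
#1 head=1: and.ALU blt.BR i1+i2 pair
#2 head=3: add.ALU i3 RAW r5
#3 head=4: st.MEM xor.ALU i4+i5 pair
#4 head=6: st.MEM i6 no-port MEM/MEM
#5 head=7: st.MEM i7 no-port MEM/MEM
#6 head=8: ld.MEM i8 RAW r6
#7 head=9: and.ALU i9 tail

ISSUED = 7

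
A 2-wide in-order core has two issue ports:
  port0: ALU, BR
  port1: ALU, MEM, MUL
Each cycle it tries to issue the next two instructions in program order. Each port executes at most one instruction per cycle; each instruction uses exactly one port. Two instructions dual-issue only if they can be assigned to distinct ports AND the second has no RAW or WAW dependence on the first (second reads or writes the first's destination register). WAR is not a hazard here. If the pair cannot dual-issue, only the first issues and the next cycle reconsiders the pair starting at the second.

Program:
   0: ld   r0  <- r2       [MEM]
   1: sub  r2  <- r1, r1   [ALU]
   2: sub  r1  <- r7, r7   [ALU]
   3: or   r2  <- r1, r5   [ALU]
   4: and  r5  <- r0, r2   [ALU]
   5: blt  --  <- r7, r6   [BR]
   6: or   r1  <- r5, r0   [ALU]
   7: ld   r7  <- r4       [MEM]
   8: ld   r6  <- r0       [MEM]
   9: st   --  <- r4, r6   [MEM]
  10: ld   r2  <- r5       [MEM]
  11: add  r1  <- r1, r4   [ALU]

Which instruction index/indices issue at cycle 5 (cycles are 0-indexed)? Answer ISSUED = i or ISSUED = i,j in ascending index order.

#0 head=0: ld.MEM;sub.ALU i0,i1 pair
#1 head=2: sub.ALU i2 RAW r1
#2 head=3: or.ALU i3 RAW r2
#3 head=4: and.ALU;blt.BR i4,i5 pair
#4 head=6: or.ALU;ld.MEM i6,i7 pair
#5 head=8: ld.MEM i8 no-port MEM/MEM
#6 head=9: st.MEM i9 no-port MEM/MEM
#7 head=10: ld.MEM;add.ALU i10,i11 pair

ISSUED = 8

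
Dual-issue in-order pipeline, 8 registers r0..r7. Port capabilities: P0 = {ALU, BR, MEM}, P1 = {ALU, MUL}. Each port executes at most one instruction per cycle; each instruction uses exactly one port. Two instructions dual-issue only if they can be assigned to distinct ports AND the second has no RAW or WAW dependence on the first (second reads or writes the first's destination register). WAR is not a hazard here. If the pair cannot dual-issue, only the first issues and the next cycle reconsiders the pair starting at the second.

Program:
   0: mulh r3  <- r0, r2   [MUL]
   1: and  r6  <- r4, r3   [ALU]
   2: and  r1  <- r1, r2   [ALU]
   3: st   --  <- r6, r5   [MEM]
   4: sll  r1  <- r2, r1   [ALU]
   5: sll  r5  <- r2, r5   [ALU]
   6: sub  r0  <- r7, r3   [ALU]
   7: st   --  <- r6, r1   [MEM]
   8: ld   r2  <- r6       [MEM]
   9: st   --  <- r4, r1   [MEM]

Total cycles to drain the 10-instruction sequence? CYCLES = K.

CYCLES = 7

#0 head=0: mulh i0 RAW r3
#1 head=1: and/and i1,i2 pair
#2 head=3: st/sll i3,i4 pair
#3 head=5: sll/sub i5,i6 pair
#4 head=7: st i7 no-port MEM/MEM
#5 head=8: ld i8 no-port MEM/MEM
#6 head=9: st i9 tail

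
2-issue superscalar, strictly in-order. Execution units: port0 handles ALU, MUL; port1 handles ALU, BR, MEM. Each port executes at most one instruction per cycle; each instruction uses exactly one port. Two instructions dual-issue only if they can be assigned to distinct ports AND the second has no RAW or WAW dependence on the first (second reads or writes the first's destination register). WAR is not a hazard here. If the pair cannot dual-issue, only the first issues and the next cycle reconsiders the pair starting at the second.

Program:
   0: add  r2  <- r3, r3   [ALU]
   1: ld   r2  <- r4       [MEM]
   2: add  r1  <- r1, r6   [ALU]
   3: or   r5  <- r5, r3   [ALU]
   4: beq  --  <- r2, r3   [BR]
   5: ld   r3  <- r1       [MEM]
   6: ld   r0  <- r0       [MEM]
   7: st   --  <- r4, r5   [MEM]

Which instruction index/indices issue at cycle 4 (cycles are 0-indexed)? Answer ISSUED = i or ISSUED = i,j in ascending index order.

ISSUED = 6

#0 head=0: add i0 WAW r2
#1 head=1: ld add i1+i2 pair
#2 head=3: or beq i3+i4 pair
#3 head=5: ld i5 no-port MEM/MEM
#4 head=6: ld i6 no-port MEM/MEM
#5 head=7: st i7 tail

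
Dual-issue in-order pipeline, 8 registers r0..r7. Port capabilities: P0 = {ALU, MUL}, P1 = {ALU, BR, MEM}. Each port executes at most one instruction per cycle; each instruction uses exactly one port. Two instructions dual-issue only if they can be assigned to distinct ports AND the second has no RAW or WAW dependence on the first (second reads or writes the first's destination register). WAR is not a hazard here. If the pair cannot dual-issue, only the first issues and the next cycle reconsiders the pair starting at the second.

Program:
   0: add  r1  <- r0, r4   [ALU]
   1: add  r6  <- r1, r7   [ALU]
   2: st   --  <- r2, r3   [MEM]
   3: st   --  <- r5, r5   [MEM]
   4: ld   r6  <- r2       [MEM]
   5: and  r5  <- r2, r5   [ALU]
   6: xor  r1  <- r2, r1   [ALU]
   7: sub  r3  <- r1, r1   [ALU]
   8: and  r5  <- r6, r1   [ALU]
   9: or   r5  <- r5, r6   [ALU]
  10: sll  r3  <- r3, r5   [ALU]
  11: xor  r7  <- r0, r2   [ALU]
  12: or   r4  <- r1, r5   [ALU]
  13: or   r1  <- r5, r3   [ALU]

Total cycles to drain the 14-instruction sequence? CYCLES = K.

t=0 i0:add.ALU ; RAW r1
t=1 i1&i2:add.ALU+st.MEM ; 2-wide
t=2 i3:st.MEM ; no-port MEM/MEM
t=3 i4&i5:ld.MEM+and.ALU ; 2-wide
t=4 i6:xor.ALU ; RAW r1
t=5 i7&i8:sub.ALU+and.ALU ; 2-wide
t=6 i9:or.ALU ; RAW r5
t=7 i10&i11:sll.ALU+xor.ALU ; 2-wide
t=8 i12&i13:or.ALU+or.ALU ; 2-wide

CYCLES = 9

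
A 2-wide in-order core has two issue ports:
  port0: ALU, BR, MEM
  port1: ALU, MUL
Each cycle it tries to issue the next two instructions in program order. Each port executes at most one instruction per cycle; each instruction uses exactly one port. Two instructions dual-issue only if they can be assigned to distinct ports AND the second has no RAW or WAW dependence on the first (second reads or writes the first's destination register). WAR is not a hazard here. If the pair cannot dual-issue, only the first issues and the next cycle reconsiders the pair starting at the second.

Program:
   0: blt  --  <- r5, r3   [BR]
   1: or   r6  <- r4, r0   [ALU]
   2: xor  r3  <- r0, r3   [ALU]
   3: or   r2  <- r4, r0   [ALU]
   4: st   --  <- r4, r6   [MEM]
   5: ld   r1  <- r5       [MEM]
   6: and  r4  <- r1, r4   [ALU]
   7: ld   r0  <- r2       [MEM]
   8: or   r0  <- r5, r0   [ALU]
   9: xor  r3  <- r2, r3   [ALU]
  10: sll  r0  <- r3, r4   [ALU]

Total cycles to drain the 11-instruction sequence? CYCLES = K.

c0: i0&i1 blt.BR or.ALU  2-wide
c1: i2&i3 xor.ALU or.ALU  2-wide
c2: i4 st.MEM  no-port MEM/MEM
c3: i5 ld.MEM  RAW r1
c4: i6&i7 and.ALU ld.MEM  2-wide
c5: i8&i9 or.ALU xor.ALU  2-wide
c6: i10 sll.ALU  tail

CYCLES = 7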